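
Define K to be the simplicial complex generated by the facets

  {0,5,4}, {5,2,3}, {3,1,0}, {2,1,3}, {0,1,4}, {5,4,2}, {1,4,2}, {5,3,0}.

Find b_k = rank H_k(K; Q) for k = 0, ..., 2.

Order the vertices as 0 < 1 < 2 < 3 < 4 < 5. Listing each simplex with vertices in this order, K has dimension 2 with simplices:

  0-simplices (6): [0], [1], [2], [3], [4], [5]
  1-simplices (12): [0,1], [0,3], [0,4], [0,5], [1,2], [1,3], [1,4], [2,3], [2,4], [2,5], [3,5], [4,5]
  2-simplices (8): [0,1,3], [0,1,4], [0,3,5], [0,4,5], [1,2,3], [1,2,4], [2,3,5], [2,4,5]

giving chain groups C_0 ≅ Z^6, C_1 ≅ Z^12, C_2 ≅ Z^8.

Boundary ∂_1: C_1 → C_0 sends each edge [p,q] (with p < q) to q − p. For instance
  ∂[0,1] = [1] − [0].
The resulting 6×12 matrix has rank 5, and its Smith normal form has invariant factors (1,1,1,1,1).

Boundary ∂_2: C_2 → C_1 maps a triangle to the signed sum of its edges. For instance
  ∂[0,1,4] = [1,4] − [0,4] + [0,1],
  ∂[0,3,5] = [3,5] − [0,5] + [0,3].
The 12×8 boundary matrix has rank 7 and Smith normal form diag(1,1,1,1,1,1,1).

Reading off H_k = ker ∂_k / im ∂_{k+1}:

  H_0: rank C_0 − rank ∂_1 = 6 − 5 = 1, and the invariant factors of ∂_1 are all 1, so H_0 = Z.
  H_1: rank ker ∂_1 − rank ∂_2 = (12 − 5) − 7 = 0, and the invariant factors of ∂_2 are all 1, so H_1 = 0.
  H_2: rank ker ∂_2 − rank ∂_3 = (8 − 7) − 0 = 1, and there is no ∂_3, so H_2 = Z.

Hence the Betti numbers are b_0 = 1, b_1 = 0, b_2 = 1.

b_0 = 1, b_1 = 0, b_2 = 1.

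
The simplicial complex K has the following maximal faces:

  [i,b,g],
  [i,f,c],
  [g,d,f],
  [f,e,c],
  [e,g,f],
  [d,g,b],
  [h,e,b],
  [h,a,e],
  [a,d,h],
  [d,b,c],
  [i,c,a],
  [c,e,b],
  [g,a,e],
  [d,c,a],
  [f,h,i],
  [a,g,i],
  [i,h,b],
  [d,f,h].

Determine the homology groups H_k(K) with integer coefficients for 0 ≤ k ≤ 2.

H_0 = Z,  H_1 = Z^2,  H_2 = Z.

Take the total order a < b < c < d < e < f < g < h < i on the vertex set. Then K (dimension 2) consists of the simplices:

  0-simplices (9): a, b, c, d, e, f, g, h, i
  1-simplices (27): ac, ad, ae, ag, ah, ai, bc, bd, be, bg, bh, bi, cd, ce, cf, ci, df, dg, dh, ef, eg, eh, fg, fh, fi, gi, hi
  2-simplices (18): acd, aci, adh, aeg, aeh, agi, bcd, bce, bdg, beh, bgi, bhi, cef, cfi, dfg, dfh, efg, fhi

Hence C_0 ≅ Z^9, C_1 ≅ Z^27, C_2 ≅ Z^18.

Boundary ∂_1: C_1 → C_0 is given by ∂[p,q] = [q] − [p].
This gives a 9×27 integer matrix of rank 8; reducing to Smith normal form yields diagonal entries (1,1,1,1,1,1,1,1).

∂_2: C_2 → C_1 sends each 2-simplex [p,q,r] to [q,r] − [p,r] + [p,q]. For instance
  ∂cfi = fi − ci + cf,
  ∂bhi = hi − bi + bh.
The resulting 27×18 matrix has rank 17, and its Smith normal form has invariant factors (1,1,1,1,1,1,1,1,1,1,1,1,1,1,1,1,1).

Now H_k = ker ∂_k / im ∂_{k+1}, so:

  H_0: rank C_0 − rank ∂_1 = 9 − 8 = 1, and the invariant factors of ∂_1 are all 1, so H_0 ≅ Z.
  H_1: rank ker ∂_1 − rank ∂_2 = (27 − 8) − 17 = 2, and the invariant factors of ∂_2 are all 1, so H_1 ≅ Z^2.
  H_2: rank ker ∂_2 − rank ∂_3 = (18 − 17) − 0 = 1, and there is no ∂_3, so H_2 ≅ Z.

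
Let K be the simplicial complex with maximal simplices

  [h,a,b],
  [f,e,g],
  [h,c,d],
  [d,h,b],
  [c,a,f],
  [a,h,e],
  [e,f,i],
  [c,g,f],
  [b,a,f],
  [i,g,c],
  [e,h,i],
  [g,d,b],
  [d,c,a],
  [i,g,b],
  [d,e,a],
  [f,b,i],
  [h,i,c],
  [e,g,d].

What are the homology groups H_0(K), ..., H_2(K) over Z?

H_0 = Z,  H_1 = Z × Z/2,  H_2 = 0.

Order the vertices as a < b < c < d < e < f < g < h < i. Listing each simplex with vertices in this order, K has dimension 2 with simplices:

  0-simplices (9): a, b, c, d, e, f, g, h, i
  1-simplices (27): ab, ac, ad, ae, af, ah, bd, bf, bg, bh, bi, cd, cf, cg, ch, ci, de, dg, dh, ef, eg, eh, ei, fg, fi, gi, hi
  2-simplices (18): abf, abh, acd, acf, ade, aeh, bdg, bdh, bfi, bgi, cdh, cfg, cgi, chi, deg, efg, efi, ehi

giving chain groups C_0 ≅ Z^9, C_1 ≅ Z^27, C_2 ≅ Z^18.

Boundary ∂_1: C_1 → C_0 maps an edge to its endpoints' difference, ∂[p,q] = q − p.
This gives a 9×27 integer matrix of rank 8; reducing to Smith normal form yields diagonal entries (1,1,1,1,1,1,1,1).

The boundary map ∂_2: C_2 → C_1 maps a triangle to the signed sum of its edges. For instance
  ∂ehi = hi − ei + eh,
  ∂acf = cf − af + ac.
As a 27×18 matrix over Z this has rank 18, with invariant factors (1,1,1,1,1,1,1,1,1,1,1,1,1,1,1,1,1,2).

Computing H_k = (kernel of ∂_k) / (image of ∂_{k+1}):

  H_0: rank C_0 − rank ∂_1 = 9 − 8 = 1, and the invariant factors of ∂_1 are all 1, so H_0 ≅ Z.
  H_1: rank ker ∂_1 − rank ∂_2 = (27 − 8) − 18 = 1, and ∂_2 has invariant factor 2 > 1, so H_1 ≅ Z × Z/2.
  H_2: rank ker ∂_2 − rank ∂_3 = (18 − 18) − 0 = 0, and there is no ∂_3, so H_2 ≅ 0.

As a check, the Euler characteristic is 9 − 27 + 18 = 0, which agrees with 1 − 1 + 0 = 0.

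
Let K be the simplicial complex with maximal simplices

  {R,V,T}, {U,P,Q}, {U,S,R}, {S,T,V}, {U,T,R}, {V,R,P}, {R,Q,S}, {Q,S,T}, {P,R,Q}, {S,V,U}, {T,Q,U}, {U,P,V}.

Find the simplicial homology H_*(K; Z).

H_0 = Z,  H_1 = Z/2,  H_2 = 0.

We work with the vertex ordering P < Q < R < S < T < U < V. The simplices of K, each written with vertices in increasing order, are:

  0-simplices (7): P, Q, R, S, T, U, V
  1-simplices (18): PQ, PR, PU, PV, QR, QS, QT, QU, RS, RT, RU, RV, ST, SU, SV, TU, TV, UV
  2-simplices (12): PQR, PQU, PRV, PUV, QRS, QST, QTU, RSU, RTU, RTV, STV, SUV

Hence C_0 ≅ Z^7, C_1 ≅ Z^18, C_2 ≅ Z^12.

Boundary ∂_1: C_1 → C_0 sends each edge [p,q] (with p < q) to q − p. For instance
  ∂PQ = Q − P.
The resulting 7×18 matrix has rank 6, and its Smith normal form has invariant factors (1,1,1,1,1,1).

Boundary ∂_2: C_2 → C_1 sends each 2-simplex [p,q,r] to [q,r] − [p,r] + [p,q]. For instance
  ∂PQR = QR − PR + PQ,
  ∂SUV = UV − SV + SU.
This gives a 18×12 integer matrix of rank 12; reducing to Smith normal form yields diagonal entries (1,1,1,1,1,1,1,1,1,1,1,2).

Now H_k = ker ∂_k / im ∂_{k+1}, so:

  H_0: rank C_0 − rank ∂_1 = 7 − 6 = 1, and the invariant factors of ∂_1 are all 1, so H_0 ≅ Z.
  H_1: rank ker ∂_1 − rank ∂_2 = (18 − 6) − 12 = 0, and ∂_2 has invariant factor 2 > 1, so H_1 ≅ Z/2.
  H_2: rank ker ∂_2 − rank ∂_3 = (12 − 12) − 0 = 0, and there is no ∂_3, so H_2 ≅ 0.

As a check, the Euler characteristic is 7 − 18 + 12 = 1, which agrees with 1 − 0 + 0 = 1.
(K is a triangulation of the real projective plane RP^2.)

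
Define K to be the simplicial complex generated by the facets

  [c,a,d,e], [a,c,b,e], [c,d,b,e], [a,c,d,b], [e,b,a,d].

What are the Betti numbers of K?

Order the vertices as a < b < c < d < e. Listing each simplex with vertices in this order, K has dimension 3 with simplices:

  0-simplices (5): a, b, c, d, e
  1-simplices (10): ab, ac, ad, ae, bc, bd, be, cd, ce, de
  2-simplices (10): abc, abd, abe, acd, ace, ade, bcd, bce, bde, cde
  3-simplices (5): abcd, abce, abde, acde, bcde

Hence C_0 ≅ Z^5, C_1 ≅ Z^10, C_2 ≅ Z^10, C_3 ≅ Z^5.

The boundary map ∂_1: C_1 → C_0 maps an edge to its endpoints' difference, ∂[p,q] = q − p.
This gives a 5×10 integer matrix of rank 4; reducing to Smith normal form yields diagonal entries (1,1,1,1).

Boundary ∂_2: C_2 → C_1 maps a triangle to the signed sum of its edges. For instance
  ∂bcd = cd − bd + bc,
  ∂ade = de − ae + ad.
The 10×10 boundary matrix has rank 6 and Smith normal form diag(1,1,1,1,1,1).

The boundary map ∂_3: C_3 → C_2 sends each 3-simplex σ to the alternating sum Σ_i (−1)^i (σ with its i-th vertex removed). For instance
  ∂abcd = bcd − acd + abd − abc,
  ∂bcde = cde − bde + bce − bcd.
The 10×5 boundary matrix has rank 4 and Smith normal form diag(1,1,1,1).

Reading off H_k = ker ∂_k / im ∂_{k+1}:

  H_0: rank C_0 − rank ∂_1 = 5 − 4 = 1, and the invariant factors of ∂_1 are all 1, so H_0 ≅ Z.
  H_1: rank ker ∂_1 − rank ∂_2 = (10 − 4) − 6 = 0, and the invariant factors of ∂_2 are all 1, so H_1 ≅ 0.
  H_2: rank ker ∂_2 − rank ∂_3 = (10 − 6) − 4 = 0, and the invariant factors of ∂_3 are all 1, so H_2 ≅ 0.
  H_3: rank ker ∂_3 − rank ∂_4 = (5 − 4) − 0 = 1, and there is no ∂_4, so H_3 ≅ Z.

As a check, the Euler characteristic is 5 − 10 + 10 − 5 = 0, which agrees with 1 − 0 + 0 − 1 = 0.
(K is a triangulation of the 3-sphere S^3.)

Hence the Betti numbers are b_0 = 1, b_1 = 0, b_2 = 0, b_3 = 1.

b_0 = 1, b_1 = 0, b_2 = 0, b_3 = 1.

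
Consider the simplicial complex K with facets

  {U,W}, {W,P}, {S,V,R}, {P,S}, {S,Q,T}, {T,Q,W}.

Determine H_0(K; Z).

H_0 ≅ Z.

We work with the vertex ordering P < Q < R < S < T < U < V < W. The simplices of K, each written with vertices in increasing order, are:

  0-simplices (8): P, Q, R, S, T, U, V, W
  1-simplices (11): PS, PW, QS, QT, QW, RS, RV, ST, SV, TW, UW
  2-simplices (3): QST, QTW, RSV

Hence C_0 ≅ Z^8, C_1 ≅ Z^11, C_2 ≅ Z^3.

The boundary map ∂_1: C_1 → C_0 maps an edge to its endpoints' difference, ∂[p,q] = q − p.
This gives a 8×11 integer matrix of rank 7; reducing to Smith normal form yields diagonal entries (1,1,1,1,1,1,1).

∂_2: C_2 → C_1 acts by ∂[p,q,r] = [q,r] − [p,r] + [p,q]. For instance
  ∂QST = ST − QT + QS,
  ∂QTW = TW − QW + QT.
The 11×3 boundary matrix has rank 3 and Smith normal form diag(1,1,1).

From H_k ≅ ker(∂_k) / im(∂_{k+1}) we obtain:

  H_0: rank C_0 − rank ∂_1 = 8 − 7 = 1, and the invariant factors of ∂_1 are all 1, so H_0 ≅ Z.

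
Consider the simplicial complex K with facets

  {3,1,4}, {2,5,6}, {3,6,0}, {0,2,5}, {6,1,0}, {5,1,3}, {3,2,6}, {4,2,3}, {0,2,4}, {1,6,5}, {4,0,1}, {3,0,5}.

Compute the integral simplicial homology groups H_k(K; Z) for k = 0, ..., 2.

H_0 = Z,  H_1 = Z/2Z,  H_2 = 0.

Order the vertices as 0 < 1 < 2 < 3 < 4 < 5 < 6. Listing each simplex with vertices in this order, K has dimension 2 with simplices:

  0-simplices (7): [0], [1], [2], [3], [4], [5], [6]
  1-simplices (18): [0,1], [0,2], [0,3], [0,4], [0,5], [0,6], [1,3], [1,4], [1,5], [1,6], [2,3], [2,4], [2,5], [2,6], [3,4], [3,5], [3,6], [5,6]
  2-simplices (12): [0,1,4], [0,1,6], [0,2,4], [0,2,5], [0,3,5], [0,3,6], [1,3,4], [1,3,5], [1,5,6], [2,3,4], [2,3,6], [2,5,6]

giving chain groups C_0 ≅ Z^7, C_1 ≅ Z^18, C_2 ≅ Z^12.

∂_1: C_1 → C_0 is given by ∂[p,q] = [q] − [p].
The 7×18 boundary matrix has rank 6 and Smith normal form diag(1,1,1,1,1,1).

The boundary map ∂_2: C_2 → C_1 maps a triangle to the signed sum of its edges. For instance
  ∂[0,2,4] = [2,4] − [0,4] + [0,2],
  ∂[2,5,6] = [5,6] − [2,6] + [2,5].
This gives a 18×12 integer matrix of rank 12; reducing to Smith normal form yields diagonal entries (1,1,1,1,1,1,1,1,1,1,1,2).

Computing H_k = (kernel of ∂_k) / (image of ∂_{k+1}):

  H_0: rank C_0 − rank ∂_1 = 7 − 6 = 1, and the invariant factors of ∂_1 are all 1, so H_0 = Z.
  H_1: rank ker ∂_1 − rank ∂_2 = (18 − 6) − 12 = 0, and ∂_2 has invariant factor 2 > 1, so H_1 = Z/2Z.
  H_2: rank ker ∂_2 − rank ∂_3 = (12 − 12) − 0 = 0, and there is no ∂_3, so H_2 = 0.

As a check, the Euler characteristic is 7 − 18 + 12 = 1, which agrees with 1 − 0 + 0 = 1.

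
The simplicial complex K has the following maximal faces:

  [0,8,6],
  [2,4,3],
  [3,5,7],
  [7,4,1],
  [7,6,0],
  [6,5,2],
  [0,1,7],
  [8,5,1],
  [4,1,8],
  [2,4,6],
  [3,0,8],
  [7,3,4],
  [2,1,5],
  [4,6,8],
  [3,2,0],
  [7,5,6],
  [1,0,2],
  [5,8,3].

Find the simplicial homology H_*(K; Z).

H_0 = Z,  H_1 = Z^2,  H_2 = Z.

Take the total order 0 < 1 < 2 < 3 < 4 < 5 < 6 < 7 < 8 on the vertex set. Then K (dimension 2) consists of the simplices:

  0-simplices (9): [0], [1], [2], [3], [4], [5], [6], [7], [8]
  1-simplices (27): (27 of them)
  2-simplices (18): [0,1,2], [0,1,7], [0,2,3], [0,3,8], [0,6,7], [0,6,8], [1,2,5], [1,4,7], [1,4,8], [1,5,8], [2,3,4], [2,4,6], [2,5,6], [3,4,7], [3,5,7], [3,5,8], [4,6,8], [5,6,7]

Hence C_0 ≅ Z^9, C_1 ≅ Z^27, C_2 ≅ Z^18.

The boundary map ∂_1: C_1 → C_0 maps an edge to its endpoints' difference, ∂[p,q] = q − p. For instance
  ∂[2,3] = [3] − [2].
As a 9×27 matrix over Z this has rank 8, with invariant factors (1,1,1,1,1,1,1,1).

Boundary ∂_2: C_2 → C_1 maps a triangle to the signed sum of its edges. For instance
  ∂[0,6,8] = [6,8] − [0,8] + [0,6],
  ∂[2,5,6] = [5,6] − [2,6] + [2,5].
As a 27×18 matrix over Z this has rank 17, with invariant factors (1,1,1,1,1,1,1,1,1,1,1,1,1,1,1,1,1).

Computing H_k = (kernel of ∂_k) / (image of ∂_{k+1}):

  H_0: rank C_0 − rank ∂_1 = 9 − 8 = 1, and the invariant factors of ∂_1 are all 1, so H_0 ≅ Z.
  H_1: rank ker ∂_1 − rank ∂_2 = (27 − 8) − 17 = 2, and the invariant factors of ∂_2 are all 1, so H_1 ≅ Z^2.
  H_2: rank ker ∂_2 − rank ∂_3 = (18 − 17) − 0 = 1, and there is no ∂_3, so H_2 ≅ Z.

(K is a triangulation of the torus T^2.)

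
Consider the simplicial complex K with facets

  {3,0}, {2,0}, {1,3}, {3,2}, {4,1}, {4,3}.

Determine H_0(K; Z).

H_0 = Z.

K has 5 vertices, 6 edges.
rank ∂_0 = 0, rank ∂_1 = 4 ⇒ b_0 = 5 − 0 − 4 = 1; all invariant factors of ∂_1 are 1 so no torsion. So H_0 ≅ Z.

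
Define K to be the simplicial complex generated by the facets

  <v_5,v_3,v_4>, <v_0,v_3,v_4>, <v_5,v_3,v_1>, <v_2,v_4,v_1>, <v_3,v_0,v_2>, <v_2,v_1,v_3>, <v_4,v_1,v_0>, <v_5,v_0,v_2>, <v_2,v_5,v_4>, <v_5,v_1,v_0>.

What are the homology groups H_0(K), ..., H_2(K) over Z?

H_0 = Z,  H_1 = Z/2Z,  H_2 = 0.

Order the vertices as v_0 < v_1 < v_2 < v_3 < v_4 < v_5. Listing each simplex with vertices in this order, K has dimension 2 with simplices:

  0-simplices (6): [v_0], [v_1], [v_2], [v_3], [v_4], [v_5]
  1-simplices (15): (15 of them)
  2-simplices (10): [v_0,v_1,v_4], [v_0,v_1,v_5], [v_0,v_2,v_3], [v_0,v_2,v_5], [v_0,v_3,v_4], [v_1,v_2,v_3], [v_1,v_2,v_4], [v_1,v_3,v_5], [v_2,v_4,v_5], [v_3,v_4,v_5]

giving chain groups C_0 ≅ Z^6, C_1 ≅ Z^15, C_2 ≅ Z^10.

The boundary map ∂_1: C_1 → C_0 maps an edge to its endpoints' difference, ∂[p,q] = q − p. For instance
  ∂[v_0,v_4] = [v_4] − [v_0].
The resulting 6×15 matrix has rank 5, and its Smith normal form has invariant factors (1,1,1,1,1).

Boundary ∂_2: C_2 → C_1 maps a triangle to the signed sum of its edges. For instance
  ∂[v_1,v_3,v_5] = [v_3,v_5] − [v_1,v_5] + [v_1,v_3],
  ∂[v_0,v_1,v_4] = [v_1,v_4] − [v_0,v_4] + [v_0,v_1].
The 15×10 boundary matrix has rank 10 and Smith normal form diag(1,1,1,1,1,1,1,1,1,2).

From H_k ≅ ker(∂_k) / im(∂_{k+1}) we obtain:

  H_0: rank C_0 − rank ∂_1 = 6 − 5 = 1, and the invariant factors of ∂_1 are all 1, so H_0 = Z.
  H_1: rank ker ∂_1 − rank ∂_2 = (15 − 5) − 10 = 0, and ∂_2 has invariant factor 2 > 1, so H_1 = Z/2Z.
  H_2: rank ker ∂_2 − rank ∂_3 = (10 − 10) − 0 = 0, and there is no ∂_3, so H_2 = 0.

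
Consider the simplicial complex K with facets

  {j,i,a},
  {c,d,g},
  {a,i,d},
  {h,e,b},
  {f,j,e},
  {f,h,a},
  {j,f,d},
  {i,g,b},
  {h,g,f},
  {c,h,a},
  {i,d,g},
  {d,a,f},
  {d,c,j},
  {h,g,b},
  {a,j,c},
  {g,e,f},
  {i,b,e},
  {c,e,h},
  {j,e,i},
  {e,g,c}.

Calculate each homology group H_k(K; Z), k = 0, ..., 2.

Take the total order a < b < c < d < e < f < g < h < i < j on the vertex set. Then K (dimension 2) consists of the simplices:

  0-simplices (10): a, b, c, d, e, f, g, h, i, j
  1-simplices (30): ac, ad, af, ah, ai, aj, be, bg, bh, bi, cd, ce, cg, ch, cj, df, dg, di, dj, ef, eg, eh, ei, ej, fg, fh, fj, gh, gi, ij
  2-simplices (20): ach, acj, adf, adi, afh, aij, beh, bei, bgh, bgi, cdg, cdj, ceg, ceh, dfj, dgi, efg, efj, eij, fgh

Hence C_0 ≅ Z^10, C_1 ≅ Z^30, C_2 ≅ Z^20.

∂_1: C_1 → C_0 sends each edge [p,q] (with p < q) to q − p. For instance
  ∂fj = j − f.
The 10×30 boundary matrix has rank 9 and Smith normal form diag(1,1,1,1,1,1,1,1,1).

The boundary map ∂_2: C_2 → C_1 acts by ∂[p,q,r] = [q,r] − [p,r] + [p,q]. For instance
  ∂cdj = dj − cj + cd,
  ∂beh = eh − bh + be.
As a 30×20 matrix over Z this has rank 20, with invariant factors (1,1,1,1,1,1,1,1,1,1,1,1,1,1,1,1,1,1,1,2).

Reading off H_k = ker ∂_k / im ∂_{k+1}:

  H_0: rank C_0 − rank ∂_1 = 10 − 9 = 1, and the invariant factors of ∂_1 are all 1, so H_0 ≅ Z.
  H_1: rank ker ∂_1 − rank ∂_2 = (30 − 9) − 20 = 1, and ∂_2 has invariant factor 2 > 1, so H_1 ≅ Z ⊕ Z_2.
  H_2: rank ker ∂_2 − rank ∂_3 = (20 − 20) − 0 = 0, and there is no ∂_3, so H_2 ≅ 0.

(K is a triangulation of the Klein bottle.)

H_0 = Z,  H_1 = Z ⊕ Z_2,  H_2 = 0.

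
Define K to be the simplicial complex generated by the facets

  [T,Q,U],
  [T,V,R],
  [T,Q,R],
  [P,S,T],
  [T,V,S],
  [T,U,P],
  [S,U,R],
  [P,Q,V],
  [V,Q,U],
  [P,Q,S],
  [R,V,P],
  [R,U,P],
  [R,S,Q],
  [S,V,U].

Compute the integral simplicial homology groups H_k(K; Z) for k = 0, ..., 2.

K has 7 vertices, 21 edges, 14 triangles.
rank ∂_0 = 0, rank ∂_1 = 6 ⇒ b_0 = 7 − 0 − 6 = 1; all invariant factors of ∂_1 are 1 so no torsion. So H_0 ≅ Z.
rank ∂_1 = 6, rank ∂_2 = 13 ⇒ b_1 = 21 − 6 − 13 = 2; all invariant factors of ∂_2 are 1 so no torsion. So H_1 ≅ Z^2.
rank ∂_2 = 13, rank ∂_3 = 0 ⇒ b_2 = 14 − 13 − 0 = 1. So H_2 ≅ Z.

H_0 = Z,  H_1 = Z^2,  H_2 = Z.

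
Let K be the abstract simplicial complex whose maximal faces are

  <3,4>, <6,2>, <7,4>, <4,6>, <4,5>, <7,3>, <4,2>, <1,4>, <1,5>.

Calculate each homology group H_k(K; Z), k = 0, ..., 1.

K has 7 vertices, 9 edges.
rank ∂_0 = 0, rank ∂_1 = 6 ⇒ b_0 = 7 − 0 − 6 = 1; all invariant factors of ∂_1 are 1 so no torsion. So H_0 = Z.
rank ∂_1 = 6, rank ∂_2 = 0 ⇒ b_1 = 9 − 6 − 0 = 3. So H_1 = Z^3.

H_0 = Z,  H_1 = Z^3.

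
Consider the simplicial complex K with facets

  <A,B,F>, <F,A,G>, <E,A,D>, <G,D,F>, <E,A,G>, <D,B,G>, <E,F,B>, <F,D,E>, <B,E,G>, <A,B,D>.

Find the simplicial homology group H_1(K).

We work with the vertex ordering A < B < D < E < F < G. The simplices of K, each written with vertices in increasing order, are:

  0-simplices (6): A, B, D, E, F, G
  1-simplices (15): AB, AD, AE, AF, AG, BD, BE, BF, BG, DE, DF, DG, EF, EG, FG
  2-simplices (10): ABD, ABF, ADE, AEG, AFG, BDG, BEF, BEG, DEF, DFG

so the chain groups are C_0 ≅ Z^6, C_1 ≅ Z^15, C_2 ≅ Z^10.

The boundary map ∂_1: C_1 → C_0 sends each edge [p,q] (with p < q) to q − p.
The 6×15 boundary matrix has rank 5 and Smith normal form diag(1,1,1,1,1).

Boundary ∂_2: C_2 → C_1 acts by ∂[p,q,r] = [q,r] − [p,r] + [p,q]. For instance
  ∂ADE = DE − AE + AD,
  ∂BEF = EF − BF + BE.
As a 15×10 matrix over Z this has rank 10, with invariant factors (1,1,1,1,1,1,1,1,1,2).

Computing H_k = (kernel of ∂_k) / (image of ∂_{k+1}):

  H_1: rank ker ∂_1 − rank ∂_2 = (15 − 5) − 10 = 0, and ∂_2 has invariant factor 2 > 1, so H_1 = Z/2Z.

H_1 ≅ Z/2Z.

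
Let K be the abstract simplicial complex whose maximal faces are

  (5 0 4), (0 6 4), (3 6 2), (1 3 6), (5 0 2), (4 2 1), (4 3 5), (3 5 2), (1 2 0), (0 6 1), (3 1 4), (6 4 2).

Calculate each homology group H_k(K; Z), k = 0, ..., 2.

H_0 = Z,  H_1 = Z_2,  H_2 = 0.

Fix the vertex order 0 < 1 < 2 < 3 < 4 < 5 < 6 and write every simplex with vertices in increasing order. Then dim K = 2 and the simplices of K are:

  0-simplices (7): [0], [1], [2], [3], [4], [5], [6]
  1-simplices (18): [0,1], [0,2], [0,4], [0,5], [0,6], [1,2], [1,3], [1,4], [1,6], [2,3], [2,4], [2,5], [2,6], [3,4], [3,5], [3,6], [4,5], [4,6]
  2-simplices (12): [0,1,2], [0,1,6], [0,2,5], [0,4,5], [0,4,6], [1,2,4], [1,3,4], [1,3,6], [2,3,5], [2,3,6], [2,4,6], [3,4,5]

Hence C_0 ≅ Z^7, C_1 ≅ Z^18, C_2 ≅ Z^12.

The boundary map ∂_1: C_1 → C_0 maps an edge to its endpoints' difference, ∂[p,q] = q − p. For instance
  ∂[0,1] = [1] − [0].
This gives a 7×18 integer matrix of rank 6; reducing to Smith normal form yields diagonal entries (1,1,1,1,1,1).

∂_2: C_2 → C_1 acts by ∂[p,q,r] = [q,r] − [p,r] + [p,q]. For instance
  ∂[3,4,5] = [4,5] − [3,5] + [3,4],
  ∂[1,3,6] = [3,6] − [1,6] + [1,3].
This gives a 18×12 integer matrix of rank 12; reducing to Smith normal form yields diagonal entries (1,1,1,1,1,1,1,1,1,1,1,2).

Reading off H_k = ker ∂_k / im ∂_{k+1}:

  H_0: rank C_0 − rank ∂_1 = 7 − 6 = 1, and the invariant factors of ∂_1 are all 1, so H_0 = Z.
  H_1: rank ker ∂_1 − rank ∂_2 = (18 − 6) − 12 = 0, and ∂_2 has invariant factor 2 > 1, so H_1 = Z_2.
  H_2: rank ker ∂_2 − rank ∂_3 = (12 − 12) − 0 = 0, and there is no ∂_3, so H_2 = 0.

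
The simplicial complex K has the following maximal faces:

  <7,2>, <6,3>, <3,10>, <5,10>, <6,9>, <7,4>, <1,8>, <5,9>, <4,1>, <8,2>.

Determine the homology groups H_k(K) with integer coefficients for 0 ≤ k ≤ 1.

Fix the vertex order 1 < 2 < 3 < 4 < 5 < 6 < 7 < 8 < 9 < 10 and write every simplex with vertices in increasing order. Then dim K = 1 and the simplices of K are:

  0-simplices (10): [1], [2], [3], [4], [5], [6], [7], [8], [9], [10]
  1-simplices (10): [1,4], [1,8], [2,7], [2,8], [3,6], [3,10], [4,7], [5,9], [5,10], [6,9]

giving chain groups C_0 ≅ Z^10, C_1 ≅ Z^10.

Boundary ∂_1: C_1 → C_0 sends each edge [p,q] (with p < q) to q − p. For instance
  ∂[4,7] = [7] − [4].
The resulting 10×10 matrix has rank 8, and its Smith normal form has invariant factors (1,1,1,1,1,1,1,1).

Computing H_k = (kernel of ∂_k) / (image of ∂_{k+1}):

  H_0: rank C_0 − rank ∂_1 = 10 − 8 = 2, and the invariant factors of ∂_1 are all 1, so H_0 = Z^2.
  H_1: rank ker ∂_1 − rank ∂_2 = (10 − 8) − 0 = 2, and there is no ∂_2, so H_1 = Z^2.

(K is a triangulation of the disjoint union of the circle S^1 and the circle S^1.)

H_0 = Z^2,  H_1 = Z^2.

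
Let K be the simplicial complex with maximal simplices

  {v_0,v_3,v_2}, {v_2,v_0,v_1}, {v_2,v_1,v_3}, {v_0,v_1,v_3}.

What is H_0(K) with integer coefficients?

Take the total order v_0 < v_1 < v_2 < v_3 on the vertex set. Then K (dimension 2) consists of the simplices:

  0-simplices (4): [v_0], [v_1], [v_2], [v_3]
  1-simplices (6): [v_0,v_1], [v_0,v_2], [v_0,v_3], [v_1,v_2], [v_1,v_3], [v_2,v_3]
  2-simplices (4): [v_0,v_1,v_2], [v_0,v_1,v_3], [v_0,v_2,v_3], [v_1,v_2,v_3]

Hence C_0 ≅ Z^4, C_1 ≅ Z^6, C_2 ≅ Z^4.

∂_1: C_1 → C_0 is given by ∂[p,q] = [q] − [p].
The resulting 4×6 matrix has rank 3, and its Smith normal form has invariant factors (1,1,1).

Boundary ∂_2: C_2 → C_1 maps a triangle to the signed sum of its edges. For instance
  ∂[v_0,v_1,v_2] = [v_1,v_2] − [v_0,v_2] + [v_0,v_1],
  ∂[v_0,v_2,v_3] = [v_2,v_3] − [v_0,v_3] + [v_0,v_2].
This gives a 6×4 integer matrix of rank 3; reducing to Smith normal form yields diagonal entries (1,1,1).

From H_k ≅ ker(∂_k) / im(∂_{k+1}) we obtain:

  H_0: rank C_0 − rank ∂_1 = 4 − 3 = 1, and the invariant factors of ∂_1 are all 1, so H_0 = Z.

H_0 ≅ Z.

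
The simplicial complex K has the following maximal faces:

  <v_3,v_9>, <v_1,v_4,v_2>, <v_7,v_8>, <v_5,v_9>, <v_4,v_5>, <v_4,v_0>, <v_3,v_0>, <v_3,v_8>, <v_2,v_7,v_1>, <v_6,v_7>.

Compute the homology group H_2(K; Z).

H_2 ≅ 0.

Take the total order v_0 < v_1 < v_2 < v_3 < v_4 < v_5 < v_6 < v_7 < v_8 < v_9 on the vertex set. Then K (dimension 2) consists of the simplices:

  0-simplices (10): [v_0], [v_1], [v_2], [v_3], [v_4], [v_5], [v_6], [v_7], [v_8], [v_9]
  1-simplices (13): [v_0,v_3], [v_0,v_4], [v_1,v_2], [v_1,v_4], [v_1,v_7], [v_2,v_4], [v_2,v_7], [v_3,v_8], [v_3,v_9], [v_4,v_5], [v_5,v_9], [v_6,v_7], [v_7,v_8]
  2-simplices (2): [v_1,v_2,v_4], [v_1,v_2,v_7]

giving chain groups C_0 ≅ Z^10, C_1 ≅ Z^13, C_2 ≅ Z^2.

∂_1: C_1 → C_0 maps an edge to its endpoints' difference, ∂[p,q] = q − p. For instance
  ∂[v_2,v_4] = [v_4] − [v_2].
As a 10×13 matrix over Z this has rank 9, with invariant factors (1,1,1,1,1,1,1,1,1).

Boundary ∂_2: C_2 → C_1 maps a triangle to the signed sum of its edges. For instance
  ∂[v_1,v_2,v_4] = [v_2,v_4] − [v_1,v_4] + [v_1,v_2],
  ∂[v_1,v_2,v_7] = [v_2,v_7] − [v_1,v_7] + [v_1,v_2].
The 13×2 boundary matrix has rank 2 and Smith normal form diag(1,1).

Now H_k = ker ∂_k / im ∂_{k+1}, so:

  H_2: rank ker ∂_2 − rank ∂_3 = (2 − 2) − 0 = 0, and there is no ∂_3, so H_2 ≅ 0.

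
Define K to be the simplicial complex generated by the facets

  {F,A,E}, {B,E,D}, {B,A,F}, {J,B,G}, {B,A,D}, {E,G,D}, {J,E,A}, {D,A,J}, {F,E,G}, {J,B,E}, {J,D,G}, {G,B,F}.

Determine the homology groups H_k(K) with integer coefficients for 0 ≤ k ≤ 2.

H_0 = Z,  H_1 = Z/2,  H_2 = 0.

K has 7 vertices, 18 edges, 12 triangles.
rank ∂_0 = 0, rank ∂_1 = 6 ⇒ b_0 = 7 − 0 − 6 = 1; all invariant factors of ∂_1 are 1 so no torsion. So H_0 ≅ Z.
rank ∂_1 = 6, rank ∂_2 = 12 ⇒ b_1 = 18 − 6 − 12 = 0; ∂_2 has invariant factor(s) [2] giving torsion. So H_1 ≅ Z/2.
rank ∂_2 = 12, rank ∂_3 = 0 ⇒ b_2 = 12 − 12 − 0 = 0. So H_2 ≅ 0.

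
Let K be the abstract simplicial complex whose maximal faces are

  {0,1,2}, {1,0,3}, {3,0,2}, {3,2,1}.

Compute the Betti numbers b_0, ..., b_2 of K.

b_0 = 1, b_1 = 0, b_2 = 1.

Order the vertices as 0 < 1 < 2 < 3. Listing each simplex with vertices in this order, K has dimension 2 with simplices:

  0-simplices (4): [0], [1], [2], [3]
  1-simplices (6): [0,1], [0,2], [0,3], [1,2], [1,3], [2,3]
  2-simplices (4): [0,1,2], [0,1,3], [0,2,3], [1,2,3]

so the chain groups are C_0 ≅ Z^4, C_1 ≅ Z^6, C_2 ≅ Z^4.

Boundary ∂_1: C_1 → C_0 is given by ∂[p,q] = [q] − [p]. For instance
  ∂[0,1] = [1] − [0].
The 4×6 boundary matrix has rank 3 and Smith normal form diag(1,1,1).

Boundary ∂_2: C_2 → C_1 acts by ∂[p,q,r] = [q,r] − [p,r] + [p,q]. For instance
  ∂[1,2,3] = [2,3] − [1,3] + [1,2],
  ∂[0,1,3] = [1,3] − [0,3] + [0,1].
As a 6×4 matrix over Z this has rank 3, with invariant factors (1,1,1).

From H_k ≅ ker(∂_k) / im(∂_{k+1}) we obtain:

  H_0: rank C_0 − rank ∂_1 = 4 − 3 = 1, and the invariant factors of ∂_1 are all 1, so H_0 ≅ Z.
  H_1: rank ker ∂_1 − rank ∂_2 = (6 − 3) − 3 = 0, and the invariant factors of ∂_2 are all 1, so H_1 ≅ 0.
  H_2: rank ker ∂_2 − rank ∂_3 = (4 − 3) − 0 = 1, and there is no ∂_3, so H_2 ≅ Z.

Hence the Betti numbers are b_0 = 1, b_1 = 0, b_2 = 1.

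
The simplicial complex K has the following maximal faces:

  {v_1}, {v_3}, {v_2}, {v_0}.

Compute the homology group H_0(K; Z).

H_0 ≅ Z^4.

We work with the vertex ordering v_0 < v_1 < v_2 < v_3. The simplices of K, each written with vertices in increasing order, are:

  0-simplices (4): [v_0], [v_1], [v_2], [v_3]

so the chain groups are C_0 ≅ Z^4.

Computing H_k = (kernel of ∂_k) / (image of ∂_{k+1}):

  H_0: rank C_0 − rank ∂_1 = 4 − 0 = 4, and there is no ∂_1, so H_0 = Z^4.

(K is a triangulation of a set of 4 points.)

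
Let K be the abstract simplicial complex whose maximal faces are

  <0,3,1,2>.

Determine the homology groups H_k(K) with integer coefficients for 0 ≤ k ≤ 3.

H_0 ≅ Z,  H_1 = 0,  H_2 = 0,  H_3 = 0.

We work with the vertex ordering 0 < 1 < 2 < 3. The simplices of K, each written with vertices in increasing order, are:

  0-simplices (4): [0], [1], [2], [3]
  1-simplices (6): [0,1], [0,2], [0,3], [1,2], [1,3], [2,3]
  2-simplices (4): [0,1,2], [0,1,3], [0,2,3], [1,2,3]
  3-simplices (1): [0,1,2,3]

giving chain groups C_0 ≅ Z^4, C_1 ≅ Z^6, C_2 ≅ Z^4, C_3 ≅ Z^1.

Boundary ∂_1: C_1 → C_0 is given by ∂[p,q] = [q] − [p].
The resulting 4×6 matrix has rank 3, and its Smith normal form has invariant factors (1,1,1).

∂_2: C_2 → C_1 maps a triangle to the signed sum of its edges. For instance
  ∂[0,2,3] = [2,3] − [0,3] + [0,2],
  ∂[0,1,3] = [1,3] − [0,3] + [0,1].
As a 6×4 matrix over Z this has rank 3, with invariant factors (1,1,1).

Boundary ∂_3: C_3 → C_2 sends each 3-simplex σ to the alternating sum Σ_i (−1)^i (σ with its i-th vertex removed). For instance
  ∂[0,1,2,3] = [1,2,3] − [0,2,3] + [0,1,3] − [0,1,2].
As a 4×1 matrix over Z this has rank 1, with invariant factors (1).

From H_k ≅ ker(∂_k) / im(∂_{k+1}) we obtain:

  H_0: rank C_0 − rank ∂_1 = 4 − 3 = 1, and the invariant factors of ∂_1 are all 1, so H_0 ≅ Z.
  H_1: rank ker ∂_1 − rank ∂_2 = (6 − 3) − 3 = 0, and the invariant factors of ∂_2 are all 1, so H_1 ≅ 0.
  H_2: rank ker ∂_2 − rank ∂_3 = (4 − 3) − 1 = 0, and the invariant factors of ∂_3 are all 1, so H_2 ≅ 0.
  H_3: rank ker ∂_3 − rank ∂_4 = (1 − 1) − 0 = 0, and there is no ∂_4, so H_3 ≅ 0.

As a check, the Euler characteristic is 4 − 6 + 4 − 1 = 1, which agrees with 1 − 0 + 0 − 0 = 1.
(K is a triangulation of the 3-simplex.)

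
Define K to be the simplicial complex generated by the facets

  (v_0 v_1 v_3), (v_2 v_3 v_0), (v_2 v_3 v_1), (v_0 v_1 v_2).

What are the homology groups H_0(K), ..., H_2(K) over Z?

Take the total order v_0 < v_1 < v_2 < v_3 on the vertex set. Then K (dimension 2) consists of the simplices:

  0-simplices (4): [v_0], [v_1], [v_2], [v_3]
  1-simplices (6): [v_0,v_1], [v_0,v_2], [v_0,v_3], [v_1,v_2], [v_1,v_3], [v_2,v_3]
  2-simplices (4): [v_0,v_1,v_2], [v_0,v_1,v_3], [v_0,v_2,v_3], [v_1,v_2,v_3]

so the chain groups are C_0 ≅ Z^4, C_1 ≅ Z^6, C_2 ≅ Z^4.

∂_1: C_1 → C_0 sends each edge [p,q] (with p < q) to q − p. For instance
  ∂[v_2,v_3] = [v_3] − [v_2].
This gives a 4×6 integer matrix of rank 3; reducing to Smith normal form yields diagonal entries (1,1,1).

The boundary map ∂_2: C_2 → C_1 sends each 2-simplex [p,q,r] to [q,r] − [p,r] + [p,q]. For instance
  ∂[v_1,v_2,v_3] = [v_2,v_3] − [v_1,v_3] + [v_1,v_2],
  ∂[v_0,v_2,v_3] = [v_2,v_3] − [v_0,v_3] + [v_0,v_2].
This gives a 6×4 integer matrix of rank 3; reducing to Smith normal form yields diagonal entries (1,1,1).

From H_k ≅ ker(∂_k) / im(∂_{k+1}) we obtain:

  H_0: rank C_0 − rank ∂_1 = 4 − 3 = 1, and the invariant factors of ∂_1 are all 1, so H_0 ≅ Z.
  H_1: rank ker ∂_1 − rank ∂_2 = (6 − 3) − 3 = 0, and the invariant factors of ∂_2 are all 1, so H_1 ≅ 0.
  H_2: rank ker ∂_2 − rank ∂_3 = (4 − 3) − 0 = 1, and there is no ∂_3, so H_2 ≅ Z.

H_0 = Z,  H_1 = 0,  H_2 = Z.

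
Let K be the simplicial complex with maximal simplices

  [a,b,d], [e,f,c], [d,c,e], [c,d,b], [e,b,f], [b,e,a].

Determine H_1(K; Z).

H_1 = Z.

K has 6 vertices, 12 edges, 6 triangles.
rank ∂_1 = 5, rank ∂_2 = 6 ⇒ b_1 = 12 − 5 − 6 = 1; all invariant factors of ∂_2 are 1 so no torsion. So H_1 ≅ Z.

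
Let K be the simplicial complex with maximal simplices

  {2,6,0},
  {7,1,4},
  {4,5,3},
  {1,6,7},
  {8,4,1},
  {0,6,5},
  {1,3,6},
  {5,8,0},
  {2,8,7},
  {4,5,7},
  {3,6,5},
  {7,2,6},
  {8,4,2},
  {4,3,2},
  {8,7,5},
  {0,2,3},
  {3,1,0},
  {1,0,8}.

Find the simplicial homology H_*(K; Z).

H_0 ≅ Z,  H_1 ≅ Z ⊕ Z/2,  H_2 = 0.

Order the vertices as 0 < 1 < 2 < 3 < 4 < 5 < 6 < 7 < 8. Listing each simplex with vertices in this order, K has dimension 2 with simplices:

  0-simplices (9): [0], [1], [2], [3], [4], [5], [6], [7], [8]
  1-simplices (27): (27 of them)
  2-simplices (18): [0,1,3], [0,1,8], [0,2,3], [0,2,6], [0,5,6], [0,5,8], [1,3,6], [1,4,7], [1,4,8], [1,6,7], [2,3,4], [2,4,8], [2,6,7], [2,7,8], [3,4,5], [3,5,6], [4,5,7], [5,7,8]

so the chain groups are C_0 ≅ Z^9, C_1 ≅ Z^27, C_2 ≅ Z^18.

The boundary map ∂_1: C_1 → C_0 sends each edge [p,q] (with p < q) to q − p. For instance
  ∂[5,8] = [8] − [5].
The resulting 9×27 matrix has rank 8, and its Smith normal form has invariant factors (1,1,1,1,1,1,1,1).

The boundary map ∂_2: C_2 → C_1 acts by ∂[p,q,r] = [q,r] − [p,r] + [p,q]. For instance
  ∂[2,4,8] = [4,8] − [2,8] + [2,4],
  ∂[2,7,8] = [7,8] − [2,8] + [2,7].
As a 27×18 matrix over Z this has rank 18, with invariant factors (1,1,1,1,1,1,1,1,1,1,1,1,1,1,1,1,1,2).

From H_k ≅ ker(∂_k) / im(∂_{k+1}) we obtain:

  H_0: rank C_0 − rank ∂_1 = 9 − 8 = 1, and the invariant factors of ∂_1 are all 1, so H_0 ≅ Z.
  H_1: rank ker ∂_1 − rank ∂_2 = (27 − 8) − 18 = 1, and ∂_2 has invariant factor 2 > 1, so H_1 ≅ Z ⊕ Z/2.
  H_2: rank ker ∂_2 − rank ∂_3 = (18 − 18) − 0 = 0, and there is no ∂_3, so H_2 ≅ 0.

(K is a triangulation of the Klein bottle.)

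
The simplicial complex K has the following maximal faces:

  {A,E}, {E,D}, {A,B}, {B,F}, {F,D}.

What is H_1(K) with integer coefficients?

Order the vertices as A < B < D < E < F. Listing each simplex with vertices in this order, K has dimension 1 with simplices:

  0-simplices (5): A, B, D, E, F
  1-simplices (5): AB, AE, BF, DE, DF

giving chain groups C_0 ≅ Z^5, C_1 ≅ Z^5.

∂_1: C_1 → C_0 is given by ∂[p,q] = [q] − [p]. For instance
  ∂AE = E − A.
This gives a 5×5 integer matrix of rank 4; reducing to Smith normal form yields diagonal entries (1,1,1,1).

Now H_k = ker ∂_k / im ∂_{k+1}, so:

  H_1: rank ker ∂_1 − rank ∂_2 = (5 − 4) − 0 = 1, and there is no ∂_2, so H_1 = Z.

H_1 ≅ Z.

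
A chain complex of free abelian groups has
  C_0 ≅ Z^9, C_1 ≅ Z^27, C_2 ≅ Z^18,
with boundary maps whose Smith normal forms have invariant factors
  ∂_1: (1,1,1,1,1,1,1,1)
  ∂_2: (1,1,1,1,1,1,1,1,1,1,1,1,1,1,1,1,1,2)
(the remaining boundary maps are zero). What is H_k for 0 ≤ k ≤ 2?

H_0 = Z,  H_1 = Z ⊕ Z_2,  H_2 = 0.

H_0: b_0 = 9 − 0 − 8 = 1; torsion from ∂_1 factors > 1: none. So H_0 = Z.
H_1: b_1 = 27 − 8 − 18 = 1; torsion from ∂_2 factors > 1: [2]. So H_1 = Z ⊕ Z_2.
H_2: b_2 = 18 − 18 − 0 = 0; torsion from ∂_3 factors > 1: none. So H_2 = 0.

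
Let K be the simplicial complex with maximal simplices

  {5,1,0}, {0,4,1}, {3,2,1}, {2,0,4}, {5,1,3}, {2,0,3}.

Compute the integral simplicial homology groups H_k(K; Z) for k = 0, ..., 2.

H_0 = Z,  H_1 = Z,  H_2 = 0.

K has 6 vertices, 12 edges, 6 triangles.
rank ∂_0 = 0, rank ∂_1 = 5 ⇒ b_0 = 6 − 0 − 5 = 1; all invariant factors of ∂_1 are 1 so no torsion. So H_0 = Z.
rank ∂_1 = 5, rank ∂_2 = 6 ⇒ b_1 = 12 − 5 − 6 = 1; all invariant factors of ∂_2 are 1 so no torsion. So H_1 = Z.
rank ∂_2 = 6, rank ∂_3 = 0 ⇒ b_2 = 6 − 6 − 0 = 0. So H_2 = 0.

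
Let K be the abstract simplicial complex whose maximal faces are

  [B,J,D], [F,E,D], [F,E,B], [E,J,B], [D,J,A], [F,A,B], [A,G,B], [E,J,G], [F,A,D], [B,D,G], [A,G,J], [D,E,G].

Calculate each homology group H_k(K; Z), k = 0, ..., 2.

Order the vertices as A < B < D < E < F < G < J. Listing each simplex with vertices in this order, K has dimension 2 with simplices:

  0-simplices (7): A, B, D, E, F, G, J
  1-simplices (18): AB, AD, AF, AG, AJ, BD, BE, BF, BG, BJ, DE, DF, DG, DJ, EF, EG, EJ, GJ
  2-simplices (12): ABF, ABG, ADF, ADJ, AGJ, BDG, BDJ, BEF, BEJ, DEF, DEG, EGJ

giving chain groups C_0 ≅ Z^7, C_1 ≅ Z^18, C_2 ≅ Z^12.

The boundary map ∂_1: C_1 → C_0 sends each edge [p,q] (with p < q) to q − p. For instance
  ∂AG = G − A.
This gives a 7×18 integer matrix of rank 6; reducing to Smith normal form yields diagonal entries (1,1,1,1,1,1).

The boundary map ∂_2: C_2 → C_1 maps a triangle to the signed sum of its edges. For instance
  ∂BDG = DG − BG + BD,
  ∂EGJ = GJ − EJ + EG.
The 18×12 boundary matrix has rank 12 and Smith normal form diag(1,1,1,1,1,1,1,1,1,1,1,2).

Computing H_k = (kernel of ∂_k) / (image of ∂_{k+1}):

  H_0: rank C_0 − rank ∂_1 = 7 − 6 = 1, and the invariant factors of ∂_1 are all 1, so H_0 ≅ Z.
  H_1: rank ker ∂_1 − rank ∂_2 = (18 − 6) − 12 = 0, and ∂_2 has invariant factor 2 > 1, so H_1 ≅ Z/2.
  H_2: rank ker ∂_2 − rank ∂_3 = (12 − 12) − 0 = 0, and there is no ∂_3, so H_2 ≅ 0.

As a check, the Euler characteristic is 7 − 18 + 12 = 1, which agrees with 1 − 0 + 0 = 1.
(K is a triangulation of the real projective plane RP^2.)

H_0 = Z,  H_1 = Z/2,  H_2 = 0.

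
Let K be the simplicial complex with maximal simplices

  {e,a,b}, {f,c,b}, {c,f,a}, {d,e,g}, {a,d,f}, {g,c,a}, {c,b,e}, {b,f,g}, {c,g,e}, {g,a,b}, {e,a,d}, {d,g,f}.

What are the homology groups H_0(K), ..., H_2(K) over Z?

H_0 = Z,  H_1 = Z/2,  H_2 = 0.

K has 7 vertices, 18 edges, 12 triangles.
rank ∂_0 = 0, rank ∂_1 = 6 ⇒ b_0 = 7 − 0 − 6 = 1; all invariant factors of ∂_1 are 1 so no torsion. So H_0 ≅ Z.
rank ∂_1 = 6, rank ∂_2 = 12 ⇒ b_1 = 18 − 6 − 12 = 0; ∂_2 has invariant factor(s) [2] giving torsion. So H_1 ≅ Z/2.
rank ∂_2 = 12, rank ∂_3 = 0 ⇒ b_2 = 12 − 12 − 0 = 0. So H_2 ≅ 0.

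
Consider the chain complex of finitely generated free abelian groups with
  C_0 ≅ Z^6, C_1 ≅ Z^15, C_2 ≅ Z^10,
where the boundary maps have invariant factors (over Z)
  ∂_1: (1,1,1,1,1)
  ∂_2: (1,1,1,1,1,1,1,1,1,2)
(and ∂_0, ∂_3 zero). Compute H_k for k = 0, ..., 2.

H_0 = Z,  H_1 = Z/2,  H_2 = 0.

H_0: b_0 = 6 − 0 − 5 = 1; torsion from ∂_1 factors > 1: none. So H_0 = Z.
H_1: b_1 = 15 − 5 − 10 = 0; torsion from ∂_2 factors > 1: [2]. So H_1 = Z/2.
H_2: b_2 = 10 − 10 − 0 = 0; torsion from ∂_3 factors > 1: none. So H_2 = 0.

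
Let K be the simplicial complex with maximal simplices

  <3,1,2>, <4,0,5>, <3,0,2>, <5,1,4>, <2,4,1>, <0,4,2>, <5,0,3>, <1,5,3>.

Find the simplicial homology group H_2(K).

H_2 ≅ Z.

Fix the vertex order 0 < 1 < 2 < 3 < 4 < 5 and write every simplex with vertices in increasing order. Then dim K = 2 and the simplices of K are:

  0-simplices (6): [0], [1], [2], [3], [4], [5]
  1-simplices (12): [0,2], [0,3], [0,4], [0,5], [1,2], [1,3], [1,4], [1,5], [2,3], [2,4], [3,5], [4,5]
  2-simplices (8): [0,2,3], [0,2,4], [0,3,5], [0,4,5], [1,2,3], [1,2,4], [1,3,5], [1,4,5]

giving chain groups C_0 ≅ Z^6, C_1 ≅ Z^12, C_2 ≅ Z^8.

Boundary ∂_1: C_1 → C_0 is given by ∂[p,q] = [q] − [p].
This gives a 6×12 integer matrix of rank 5; reducing to Smith normal form yields diagonal entries (1,1,1,1,1).

∂_2: C_2 → C_1 sends each 2-simplex [p,q,r] to [q,r] − [p,r] + [p,q]. For instance
  ∂[1,2,3] = [2,3] − [1,3] + [1,2],
  ∂[0,3,5] = [3,5] − [0,5] + [0,3].
This gives a 12×8 integer matrix of rank 7; reducing to Smith normal form yields diagonal entries (1,1,1,1,1,1,1).

Computing H_k = (kernel of ∂_k) / (image of ∂_{k+1}):

  H_2: rank ker ∂_2 − rank ∂_3 = (8 − 7) − 0 = 1, and there is no ∂_3, so H_2 ≅ Z.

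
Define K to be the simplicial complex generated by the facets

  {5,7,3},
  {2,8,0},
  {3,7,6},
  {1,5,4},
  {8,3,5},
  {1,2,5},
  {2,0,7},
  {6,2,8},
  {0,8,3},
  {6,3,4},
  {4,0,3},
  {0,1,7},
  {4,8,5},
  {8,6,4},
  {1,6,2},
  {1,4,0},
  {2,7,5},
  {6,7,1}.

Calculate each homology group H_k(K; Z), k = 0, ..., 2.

H_0 = Z,  H_1 = Z × Z/2,  H_2 = 0.

K has 9 vertices, 27 edges, 18 triangles.
rank ∂_0 = 0, rank ∂_1 = 8 ⇒ b_0 = 9 − 0 − 8 = 1; all invariant factors of ∂_1 are 1 so no torsion. So H_0 ≅ Z.
rank ∂_1 = 8, rank ∂_2 = 18 ⇒ b_1 = 27 − 8 − 18 = 1; ∂_2 has invariant factor(s) [2] giving torsion. So H_1 ≅ Z × Z/2.
rank ∂_2 = 18, rank ∂_3 = 0 ⇒ b_2 = 18 − 18 − 0 = 0. So H_2 ≅ 0.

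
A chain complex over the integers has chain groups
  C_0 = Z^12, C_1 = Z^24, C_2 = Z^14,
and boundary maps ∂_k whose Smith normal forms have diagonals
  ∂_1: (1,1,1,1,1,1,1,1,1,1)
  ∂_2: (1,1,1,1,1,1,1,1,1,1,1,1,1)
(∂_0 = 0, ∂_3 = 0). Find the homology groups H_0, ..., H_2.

H_0: b_0 = 12 − 0 − 10 = 2; torsion from ∂_1 factors > 1: none. So H_0 ≅ Z^2.
H_1: b_1 = 24 − 10 − 13 = 1; torsion from ∂_2 factors > 1: none. So H_1 ≅ Z.
H_2: b_2 = 14 − 13 − 0 = 1; torsion from ∂_3 factors > 1: none. So H_2 ≅ Z.

H_0 ≅ Z^2,  H_1 ≅ Z,  H_2 ≅ Z.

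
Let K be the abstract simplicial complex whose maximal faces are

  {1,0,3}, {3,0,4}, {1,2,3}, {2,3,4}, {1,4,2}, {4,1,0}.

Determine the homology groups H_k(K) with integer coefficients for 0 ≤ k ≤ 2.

H_0 = Z,  H_1 = 0,  H_2 = Z.

Order the vertices as 0 < 1 < 2 < 3 < 4. Listing each simplex with vertices in this order, K has dimension 2 with simplices:

  0-simplices (5): [0], [1], [2], [3], [4]
  1-simplices (9): [0,1], [0,3], [0,4], [1,2], [1,3], [1,4], [2,3], [2,4], [3,4]
  2-simplices (6): [0,1,3], [0,1,4], [0,3,4], [1,2,3], [1,2,4], [2,3,4]

Hence C_0 ≅ Z^5, C_1 ≅ Z^9, C_2 ≅ Z^6.

Boundary ∂_1: C_1 → C_0 sends each edge [p,q] (with p < q) to q − p. For instance
  ∂[0,3] = [3] − [0].
The 5×9 boundary matrix has rank 4 and Smith normal form diag(1,1,1,1).

The boundary map ∂_2: C_2 → C_1 sends each 2-simplex [p,q,r] to [q,r] − [p,r] + [p,q]. For instance
  ∂[2,3,4] = [3,4] − [2,4] + [2,3],
  ∂[0,1,4] = [1,4] − [0,4] + [0,1].
This gives a 9×6 integer matrix of rank 5; reducing to Smith normal form yields diagonal entries (1,1,1,1,1).

Computing H_k = (kernel of ∂_k) / (image of ∂_{k+1}):

  H_0: rank C_0 − rank ∂_1 = 5 − 4 = 1, and the invariant factors of ∂_1 are all 1, so H_0 = Z.
  H_1: rank ker ∂_1 − rank ∂_2 = (9 − 4) − 5 = 0, and the invariant factors of ∂_2 are all 1, so H_1 = 0.
  H_2: rank ker ∂_2 − rank ∂_3 = (6 − 5) − 0 = 1, and there is no ∂_3, so H_2 = Z.

As a check, the Euler characteristic is 5 − 9 + 6 = 2, which agrees with 1 − 0 + 1 = 2.
(K is a triangulation of the 2-sphere S^2.)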